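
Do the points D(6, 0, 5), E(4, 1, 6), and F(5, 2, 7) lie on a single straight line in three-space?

No

DE = (-2, 1, 1), DF = (-1, 2, 2).
Comparing components 3 and 1: (1)(-1) − (-2)(2) = 3 ≠ 0, so DE and DF are not parallel and the points are not collinear.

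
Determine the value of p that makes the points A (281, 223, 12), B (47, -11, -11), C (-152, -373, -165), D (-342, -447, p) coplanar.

Normal to plane ABC: n = (27710, -31459, 38142); plane equation n·P = 1228857.
Requiring n·D = 1228857: (38142)p + (4585353) = 1228857.
So p = -88.

-88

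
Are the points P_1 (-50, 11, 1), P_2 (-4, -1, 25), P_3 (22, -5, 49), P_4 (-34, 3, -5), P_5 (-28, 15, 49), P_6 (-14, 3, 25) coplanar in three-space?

The plane through P_1, P_2, P_3 has normal n = P_1P_2 × P_1P_3 = (-192, -480, 128) and equation n·P = 4448.
Checking the remaining points: n·P_4 = 4448, n·P_5 = 4448, n·P_6 = 4448.
All equal 4448, so all 6 points lie in one plane.

Yes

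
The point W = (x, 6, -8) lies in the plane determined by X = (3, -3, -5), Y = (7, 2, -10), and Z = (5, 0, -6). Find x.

9

A normal to the plane is n = XY × XZ = (10, -6, 2).
W lies in the plane iff n · XW = 0.
This gives (10)x + (-90) = 0, so x = 9.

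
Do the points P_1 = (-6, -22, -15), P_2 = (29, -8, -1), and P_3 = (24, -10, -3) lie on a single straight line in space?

P_1P_2 = (35, 14, 14), P_1P_3 = (30, 12, 12).
P_1P_2 × P_1P_3 = (0, 0, 0).
The cross product vanishes, so the three points are collinear.

Yes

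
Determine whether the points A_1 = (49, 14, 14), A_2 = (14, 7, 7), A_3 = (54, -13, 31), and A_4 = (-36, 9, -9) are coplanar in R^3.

No

With A_1 as base: A_1A_2 = (-35, -7, -7), A_1A_3 = (5, -27, 17), A_1A_4 = (-85, -5, -23).
A_1A_3 × A_1A_4 = (706, -1330, -2320).
A_1A_2 · (A_1A_3 × A_1A_4) = 840.
Since 840 ≠ 0, the four points are not coplanar.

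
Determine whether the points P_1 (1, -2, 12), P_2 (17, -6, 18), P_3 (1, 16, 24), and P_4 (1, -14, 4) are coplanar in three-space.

The four points are coplanar iff the 3×3 determinant with rows P_1P_2, P_1P_3, P_1P_4 is zero.
Rows: (16, -4, 6), (0, 18, 12), (0, -12, -8).
Expanding along the first row: (16)(0) − (-4)(0) + (6)(0) = 0.
Zero determinant ⇒ coplanar.

Yes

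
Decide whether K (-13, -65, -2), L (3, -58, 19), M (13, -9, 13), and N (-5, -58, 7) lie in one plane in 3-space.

The four points are coplanar iff the 3×3 determinant with rows KL, KM, KN is zero.
Rows: (16, 7, 21), (26, 56, 15), (8, 7, 9).
Expanding along the first row: (16)(399) − (7)(114) + (21)(-266) = 0.
Zero determinant ⇒ coplanar.

Yes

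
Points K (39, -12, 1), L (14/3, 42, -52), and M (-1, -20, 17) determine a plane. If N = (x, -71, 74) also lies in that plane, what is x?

-7

A normal to the plane is n = KL × KM = (440, 8008/3, 7304/3).
N lies in the plane iff n · KN = 0.
This gives (440)x + (3080) = 0, so x = -7.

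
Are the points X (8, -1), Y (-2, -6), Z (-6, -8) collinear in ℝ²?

Yes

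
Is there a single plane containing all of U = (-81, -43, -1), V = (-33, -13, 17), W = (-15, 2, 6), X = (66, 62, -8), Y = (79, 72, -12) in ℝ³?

The plane through U, V, W has normal n = UV × UW = (-600, 852, 180) and equation n·P = 11784.
Checking the remaining points: n·X = 11784, n·Y = 11784.
All equal 11784, so all 5 points lie in one plane.

Yes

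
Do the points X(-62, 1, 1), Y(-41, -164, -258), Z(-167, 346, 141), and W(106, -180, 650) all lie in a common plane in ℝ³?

No

With X as base: XY = (21, -165, -259), XZ = (-105, 345, 140), XW = (168, -181, 649).
XZ × XW = (249245, 91665, -38955).
XY · (XZ × XW) = 198765.
Since 198765 ≠ 0, the four points are not coplanar.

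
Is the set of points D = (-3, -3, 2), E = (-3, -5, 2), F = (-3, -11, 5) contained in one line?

No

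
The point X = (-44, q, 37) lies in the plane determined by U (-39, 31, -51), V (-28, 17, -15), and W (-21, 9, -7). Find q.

31

The plane through U, V, W has equation 176x + 164y + 10z = -2290.
Substituting X: (164)q + (-7374) = -2290, so q = 31.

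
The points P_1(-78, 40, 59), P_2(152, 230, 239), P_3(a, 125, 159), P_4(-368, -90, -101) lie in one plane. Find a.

95

Normal to plane P_1P_2P_4: n = (-7000, -15400, 25200); plane equation n·P = 1416800.
Requiring n·P_3 = 1416800: (-7000)a + (2081800) = 1416800.
So a = 95.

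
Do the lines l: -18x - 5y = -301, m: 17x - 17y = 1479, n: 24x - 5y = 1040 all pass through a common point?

Intersecting l and m: solving the 2×2 system gives (x, y) = (32, -55).
Substitute into n: (24)(32) + (-5)(-55) = 1043.
But n requires 1040 ≠ 1043, so the three lines have no common point.

No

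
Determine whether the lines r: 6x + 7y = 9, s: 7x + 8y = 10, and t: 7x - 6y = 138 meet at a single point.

No

Lines aᵢx + bᵢy = cᵢ with pairwise distinct directions are concurrent exactly when det[aᵢ bᵢ cᵢ] = 0.
Here the determinant is -170.
Nonzero, so no common point exists.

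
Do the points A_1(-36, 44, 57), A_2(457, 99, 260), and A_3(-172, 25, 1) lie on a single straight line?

A_1A_2 = (493, 55, 203), A_1A_3 = (-136, -19, -56).
A_1A_2 × A_1A_3 = (777, 0, -1887).
The cross product is nonzero, so the points do not lie on one line.

No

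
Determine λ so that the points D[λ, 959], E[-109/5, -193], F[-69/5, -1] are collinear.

Collinearity: (D − E) must be parallel to (F − E) = (8, 192).
Cross-multiplying the components: (λ − (-109/5))·(192) = (1152)·(8).
Solving gives λ = 131/5.

131/5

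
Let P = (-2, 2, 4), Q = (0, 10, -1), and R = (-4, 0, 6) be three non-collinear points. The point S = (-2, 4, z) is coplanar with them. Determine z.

3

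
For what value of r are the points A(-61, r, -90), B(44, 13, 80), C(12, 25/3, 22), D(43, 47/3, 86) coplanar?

5

Coplanarity ⇔ det[AB; AC; AD] = 0.
Expanding, this is linear in r: (-250)r + (1250) = 0.
So r = 5.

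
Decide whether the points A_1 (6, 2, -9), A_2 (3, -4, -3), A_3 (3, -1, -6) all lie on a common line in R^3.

No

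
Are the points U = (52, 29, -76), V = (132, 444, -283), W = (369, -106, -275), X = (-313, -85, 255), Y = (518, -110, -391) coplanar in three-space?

The plane through U, V, W has normal n = UV × UW = (-110530, -49699, -142355) and equation n·P = 3630149.
Checking the remaining points: n·X = 2519780, n·Y = 3873155.
Since n·X = 2519780 ≠ 3630149, X is off the plane and the points are not all coplanar.

No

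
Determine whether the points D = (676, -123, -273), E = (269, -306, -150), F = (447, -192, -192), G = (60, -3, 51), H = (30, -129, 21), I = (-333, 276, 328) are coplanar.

The plane through D, E, F has normal n = DE × DF = (-6336, 4800, -13824) and equation n·P = -1099584.
Checking the remaining points: n·G = -1099584, n·H = -1099584, n·I = -1099584.
All equal -1099584, so all 6 points lie in one plane.

Yes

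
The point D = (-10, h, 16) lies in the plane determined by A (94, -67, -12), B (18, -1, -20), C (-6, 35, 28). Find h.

The plane through A, B, C has equation 3456x + 3840y − 1152z = 81408.
Substituting D: (3840)h + (-52992) = 81408, so h = 35.

35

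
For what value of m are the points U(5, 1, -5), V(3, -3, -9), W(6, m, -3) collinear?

3

Collinearity requires UV × UW = 0; each component is linear in m.
The x-component gives (4)m + (-12) = 0, so m = 3.
The remaining components then also vanish.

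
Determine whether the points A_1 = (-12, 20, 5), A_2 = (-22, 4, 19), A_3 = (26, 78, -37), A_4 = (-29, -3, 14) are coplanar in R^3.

The four points are coplanar iff the 3×3 determinant with rows A_1A_2, A_1A_3, A_1A_4 is zero.
Rows: (-10, -16, 14), (38, 58, -42), (-17, -23, 9).
Expanding along the first row: (-10)(-444) − (-16)(-372) + (14)(112) = 56.
Nonzero ⇒ not coplanar.

No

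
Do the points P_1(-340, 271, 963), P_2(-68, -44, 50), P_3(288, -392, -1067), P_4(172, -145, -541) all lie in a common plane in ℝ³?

Yes

With P_1 as base: P_1P_2 = (272, -315, -913), P_1P_3 = (628, -663, -2030), P_1P_4 = (512, -416, -1504).
P_1P_3 × P_1P_4 = (152672, -94848, 78208).
P_1P_2 · (P_1P_3 × P_1P_4) = 0.
The scalar triple product vanishes, so the four points are coplanar.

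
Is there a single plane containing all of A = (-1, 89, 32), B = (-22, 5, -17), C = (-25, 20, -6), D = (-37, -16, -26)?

Yes

The four points are coplanar iff the 3×3 determinant with rows AB, AC, AD is zero.
Rows: (-21, -84, -49), (-24, -69, -38), (-36, -105, -58).
Expanding along the first row: (-21)(12) − (-84)(24) + (-49)(36) = 0.
Zero determinant ⇒ coplanar.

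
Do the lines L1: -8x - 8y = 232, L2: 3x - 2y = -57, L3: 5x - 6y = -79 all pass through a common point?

Yes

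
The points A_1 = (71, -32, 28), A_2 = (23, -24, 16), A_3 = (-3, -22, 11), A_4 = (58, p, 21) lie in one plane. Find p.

Normal to plane A_1A_2A_3: n = (-16, 72, 112); plane equation n·P = -304.
Requiring n·A_4 = -304: (72)p + (1424) = -304.
So p = -24.

-24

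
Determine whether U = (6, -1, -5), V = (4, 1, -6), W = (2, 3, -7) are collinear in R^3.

Yes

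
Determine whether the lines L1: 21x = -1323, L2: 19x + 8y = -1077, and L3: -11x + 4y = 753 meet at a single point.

Intersecting L1 and L2: solving the 2×2 system gives (x, y) = (-63, 15).
Substitute into L3: (-11)(-63) + (4)(15) = 753.
This equals 753, so (-63, 15) lies on all three lines and they are concurrent.

Yes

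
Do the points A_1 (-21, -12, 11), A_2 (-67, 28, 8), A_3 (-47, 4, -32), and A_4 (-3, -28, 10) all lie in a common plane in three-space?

Yes

With A_1 as base: A_1A_2 = (-46, 40, -3), A_1A_3 = (-26, 16, -43), A_1A_4 = (18, -16, -1).
A_1A_3 × A_1A_4 = (-704, -800, 128).
A_1A_2 · (A_1A_3 × A_1A_4) = 0.
The scalar triple product vanishes, so the four points are coplanar.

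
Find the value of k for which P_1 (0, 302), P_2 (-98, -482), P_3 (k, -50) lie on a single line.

Collinearity: (P_3 − P_1) must be parallel to (P_2 − P_1) = (-98, -784).
Cross-multiplying the components: (k − 0)·(-784) = (-352)·(-98).
Solving gives k = -44.

-44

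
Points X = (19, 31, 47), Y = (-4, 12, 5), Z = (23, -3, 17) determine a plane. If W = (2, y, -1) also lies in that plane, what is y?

The plane through X, Y, Z has equation −858x − 858y + 858z = -2574.
Substituting W: (-858)y + (-2574) = -2574, so y = 0.

0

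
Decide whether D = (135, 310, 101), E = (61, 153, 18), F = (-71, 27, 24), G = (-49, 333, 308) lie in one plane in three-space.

Yes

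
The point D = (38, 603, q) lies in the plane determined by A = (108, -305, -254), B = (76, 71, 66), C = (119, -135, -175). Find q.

500

The plane through A, B, C has equation −24696x + 6048y − 9576z = -2079504.
Substituting D: (-9576)q + (2708496) = -2079504, so q = 500.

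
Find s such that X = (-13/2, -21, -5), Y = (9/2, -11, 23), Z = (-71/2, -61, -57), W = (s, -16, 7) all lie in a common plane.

-3/2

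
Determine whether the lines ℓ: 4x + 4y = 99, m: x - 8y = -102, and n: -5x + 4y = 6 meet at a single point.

The three lines meet at one point iff the augmented coefficient matrix [aᵢ bᵢ cᵢ] has rank < 3, i.e. its determinant vanishes.
Here the determinant is -108.
Nonzero, so no common point exists.

No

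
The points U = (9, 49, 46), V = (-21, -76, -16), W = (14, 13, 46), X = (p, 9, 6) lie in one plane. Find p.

-16

Coplanarity ⇔ det[UV; UW; UX] = 0.
Expanding, this is linear in p: (-2232)p + (-35712) = 0.
So p = -16.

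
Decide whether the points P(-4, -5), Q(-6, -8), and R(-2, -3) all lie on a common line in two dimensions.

No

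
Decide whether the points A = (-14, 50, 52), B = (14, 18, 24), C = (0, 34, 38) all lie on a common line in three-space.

AB = (28, -32, -28), AC = (14, -16, -14).
AB × AC = (0, 0, 0).
The cross product vanishes, so the three points are collinear.

Yes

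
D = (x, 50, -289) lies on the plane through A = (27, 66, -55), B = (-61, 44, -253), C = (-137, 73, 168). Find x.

The plane through A, B, C has equation −3520x + 52096y − 4224z = 3575616.
Substituting D: (-3520)x + (3825536) = 3575616, so x = 71.

71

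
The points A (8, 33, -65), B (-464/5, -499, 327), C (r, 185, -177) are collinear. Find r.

184/5

Collinearity requires AB × AC = 0; each component is linear in r.
The y-component gives (392)r + (-72128/5) = 0, so r = 184/5.
The remaining components then also vanish.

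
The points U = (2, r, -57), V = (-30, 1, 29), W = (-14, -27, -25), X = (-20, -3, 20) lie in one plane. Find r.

The points are coplanar iff UV · (UW × UX) = 0.
Expanding, this is linear in r: (396)r + (17028) = 0.
So r = -43.

-43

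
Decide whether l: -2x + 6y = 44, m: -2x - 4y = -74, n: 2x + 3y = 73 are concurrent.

Lines aᵢx + bᵢy = cᵢ with pairwise distinct directions are concurrent exactly when det[aᵢ bᵢ cᵢ] = 0.
Here the determinant is 216.
Nonzero, so no common point exists.

No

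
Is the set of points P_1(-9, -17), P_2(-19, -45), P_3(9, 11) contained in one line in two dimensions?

No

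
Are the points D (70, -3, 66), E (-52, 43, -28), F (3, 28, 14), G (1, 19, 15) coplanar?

The four points are coplanar iff the 3×3 determinant with rows DE, DF, DG is zero.
Rows: (-122, 46, -94), (-67, 31, -52), (-69, 22, -51).
Expanding along the first row: (-122)(-437) − (46)(-171) + (-94)(665) = -1330.
Nonzero ⇒ not coplanar.

No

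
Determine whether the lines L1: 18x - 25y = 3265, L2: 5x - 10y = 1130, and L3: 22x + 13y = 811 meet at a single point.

Yes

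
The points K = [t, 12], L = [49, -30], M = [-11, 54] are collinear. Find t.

The three points are collinear iff det[KL; KM] = 0.
This determinant is linear in t: (-84)t + (1596) = 0, so t = 19.

19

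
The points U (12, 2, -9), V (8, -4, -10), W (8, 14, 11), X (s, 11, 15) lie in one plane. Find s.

Coplanarity ⇔ det[UV; UW; UX] = 0.
Expanding, this is linear in s: (-108)s + (324) = 0.
So s = 3.

3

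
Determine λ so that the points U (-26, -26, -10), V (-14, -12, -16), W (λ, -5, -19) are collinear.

Collinearity requires UV × UW = 0; each component is linear in λ.
The y-component gives (-6)λ + (-48) = 0, so λ = -8.
The remaining components then also vanish.

-8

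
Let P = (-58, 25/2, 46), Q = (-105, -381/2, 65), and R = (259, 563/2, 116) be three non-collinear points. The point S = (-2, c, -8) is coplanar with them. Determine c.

A normal to the plane is n = PQ × PR = (-19321, 9313, 51708).
S lies in the plane iff n · PS = 0.
This gives (9313)c + (-7981241/2) = 0, so c = 857/2.

857/2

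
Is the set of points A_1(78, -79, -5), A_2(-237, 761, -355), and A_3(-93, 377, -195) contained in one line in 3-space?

A_1A_2 = (-315, 840, -350), A_1A_3 = (-171, 456, -190).
A_1A_2 × A_1A_3 = (0, 0, 0).
The cross product vanishes, so the three points are collinear.

Yes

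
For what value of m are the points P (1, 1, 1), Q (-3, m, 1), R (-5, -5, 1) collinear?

Collinearity requires PQ × PR = 0; each component is linear in m.
The z-component gives (6)m + (18) = 0, so m = -3.
The remaining components then also vanish.

-3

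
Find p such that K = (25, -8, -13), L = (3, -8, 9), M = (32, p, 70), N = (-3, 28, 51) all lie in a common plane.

The points are coplanar iff KL · (KM × KN) = 0.
Expanding, this is linear in p: (-792)p + (64944) = 0.
So p = 82.

82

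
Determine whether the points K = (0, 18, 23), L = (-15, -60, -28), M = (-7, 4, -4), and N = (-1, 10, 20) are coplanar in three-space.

With K as base: KL = (-15, -78, -51), KM = (-7, -14, -27), KN = (-1, -8, -3).
KM × KN = (-174, 6, 42).
KL · (KM × KN) = 0.
The scalar triple product vanishes, so the four points are coplanar.

Yes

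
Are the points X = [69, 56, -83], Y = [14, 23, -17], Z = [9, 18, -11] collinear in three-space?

XY = (-55, -33, 66), XZ = (-60, -38, 72).
XY × XZ = (132, 0, 110).
The cross product is nonzero, so the points do not lie on one line.

No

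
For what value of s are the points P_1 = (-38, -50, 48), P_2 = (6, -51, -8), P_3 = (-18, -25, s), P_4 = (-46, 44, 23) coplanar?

The points are coplanar iff P_1P_2 · (P_1P_3 × P_1P_4) = 0.
Expanding, this is linear in s: (-4128)s + (53664) = 0.
So s = 13.

13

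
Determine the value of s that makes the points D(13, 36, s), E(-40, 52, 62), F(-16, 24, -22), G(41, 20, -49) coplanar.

3

Coplanarity ⇔ det[DE; DF; DG] = 0.
Expanding, this is linear in s: (-1500)s + (4500) = 0.
So s = 3.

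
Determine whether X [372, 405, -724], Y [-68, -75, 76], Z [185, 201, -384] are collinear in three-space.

Yes

XY = (-440, -480, 800), XZ = (-187, -204, 340).
XY × XZ = (0, 0, 0).
The cross product vanishes, so the three points are collinear.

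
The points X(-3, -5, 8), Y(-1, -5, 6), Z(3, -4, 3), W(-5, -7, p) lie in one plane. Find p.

The points are coplanar iff XY · (XZ × XW) = 0.
Expanding, this is linear in p: (2)p + (-16) = 0.
So p = 8.

8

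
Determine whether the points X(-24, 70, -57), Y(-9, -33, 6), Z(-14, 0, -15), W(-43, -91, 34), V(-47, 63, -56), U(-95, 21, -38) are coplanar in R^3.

No

The plane through X, Y, Z has normal n = XY × XZ = (84, 0, -20) and equation n·P = -876.
Checking the remaining points: n·W = -4292, n·V = -2828, n·U = -7220.
Since n·W = -4292 ≠ -876, W is off the plane and the points are not all coplanar.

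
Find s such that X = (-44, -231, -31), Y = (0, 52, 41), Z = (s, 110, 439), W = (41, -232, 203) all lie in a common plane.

Normal to plane XYW: n = (66294, -4176, -24099); plane equation n·P = -1205211.
Requiring n·Z = -1205211: (66294)s + (-11038821) = -1205211.
So s = 445/3.

445/3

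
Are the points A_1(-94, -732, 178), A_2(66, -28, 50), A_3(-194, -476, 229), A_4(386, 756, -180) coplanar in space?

Yes

The four points are coplanar iff the 3×3 determinant with rows A_1A_2, A_1A_3, A_1A_4 is zero.
Rows: (160, 704, -128), (-100, 256, 51), (480, 1488, -358).
Expanding along the first row: (160)(-167536) − (704)(11320) + (-128)(-271680) = 0.
Zero determinant ⇒ coplanar.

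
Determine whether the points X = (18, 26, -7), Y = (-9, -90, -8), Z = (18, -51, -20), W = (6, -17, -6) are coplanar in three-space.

Yes

The four points are coplanar iff the 3×3 determinant with rows XY, XZ, XW is zero.
Rows: (-27, -116, -1), (0, -77, -13), (-12, -43, 1).
Expanding along the first row: (-27)(-636) − (-116)(-156) + (-1)(-924) = 0.
Zero determinant ⇒ coplanar.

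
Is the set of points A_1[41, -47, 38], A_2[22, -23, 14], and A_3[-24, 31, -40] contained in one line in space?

No

A_1A_2 = (-19, 24, -24), A_1A_3 = (-65, 78, -78).
A_1A_2 × A_1A_3 = (0, 78, 78).
The cross product is nonzero, so the points do not lie on one line.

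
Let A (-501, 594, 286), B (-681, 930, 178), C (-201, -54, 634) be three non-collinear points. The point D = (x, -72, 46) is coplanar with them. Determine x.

9

Coplanarity requires AB · (AC × AD) = 0.
AB = (-180, 336, -108), AC = (300, -648, 348); the triple product is linear in x with coefficient 46944 and constant term -422496.
Setting it to zero: x = 9.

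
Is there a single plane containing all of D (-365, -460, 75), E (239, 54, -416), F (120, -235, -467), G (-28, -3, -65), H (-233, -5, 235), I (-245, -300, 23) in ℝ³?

No

The plane through D, E, F has normal n = DE × DF = (-168113, 89233, -113390) and equation n·P = 11809815.
Checking the remaining points: n·G = 11809815, n·H = 12077514, n·I = 11809815.
Since n·H = 12077514 ≠ 11809815, H is off the plane and the points are not all coplanar.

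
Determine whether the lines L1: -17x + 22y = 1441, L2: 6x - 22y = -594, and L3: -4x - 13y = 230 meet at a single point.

Intersecting L1 and L2: solving the 2×2 system gives (x, y) = (-77, 6).
Substitute into L3: (-4)(-77) + (-13)(6) = 230.
This equals 230, so (-77, 6) lies on all three lines and they are concurrent.

Yes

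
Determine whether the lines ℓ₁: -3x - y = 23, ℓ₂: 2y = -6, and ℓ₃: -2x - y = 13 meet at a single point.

No

Intersecting ℓ₁ and ℓ₂: solving the 2×2 system gives (x, y) = (-20/3, -3).
Substitute into ℓ₃: (-2)(-20/3) + (-1)(-3) = 49/3.
But ℓ₃ requires 13 ≠ 49/3, so the three lines have no common point.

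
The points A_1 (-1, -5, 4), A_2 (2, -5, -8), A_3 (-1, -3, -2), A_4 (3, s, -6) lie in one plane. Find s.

-7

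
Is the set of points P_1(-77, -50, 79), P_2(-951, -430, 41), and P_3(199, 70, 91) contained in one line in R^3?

Yes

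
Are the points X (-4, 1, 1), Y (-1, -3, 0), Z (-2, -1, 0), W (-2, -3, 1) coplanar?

Yes

The four points are coplanar iff the 3×3 determinant with rows XY, XZ, XW is zero.
Rows: (3, -4, -1), (2, -2, -1), (2, -4, 0).
Expanding along the first row: (3)(-4) − (-4)(2) + (-1)(-4) = 0.
Zero determinant ⇒ coplanar.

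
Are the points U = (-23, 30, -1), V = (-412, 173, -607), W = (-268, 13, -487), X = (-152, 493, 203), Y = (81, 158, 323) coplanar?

Yes

The plane through U, V, W has normal n = UV × UW = (-79800, -40584, 41648) and equation n·P = 576232.
Checking the remaining points: n·X = 576232, n·Y = 576232.
All equal 576232, so all 5 points lie in one plane.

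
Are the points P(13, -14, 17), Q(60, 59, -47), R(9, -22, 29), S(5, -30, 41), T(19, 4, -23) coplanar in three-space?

The plane through P, Q, R has normal n = PQ × PR = (364, -308, -84) and equation n·X = 7616.
Checking the remaining points: n·S = 7616, n·T = 7616.
All equal 7616, so all 5 points lie in one plane.

Yes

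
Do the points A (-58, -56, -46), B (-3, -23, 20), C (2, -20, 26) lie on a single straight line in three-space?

Yes

AB = (55, 33, 66), AC = (60, 36, 72).
AB × AC = (0, 0, 0).
The cross product vanishes, so the three points are collinear.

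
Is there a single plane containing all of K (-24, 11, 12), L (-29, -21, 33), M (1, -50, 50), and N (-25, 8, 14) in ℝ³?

A normal to the plane through K, L, M is n = KL × KM = (65, 715, 1105).
The plane has equation n·P = 19565. For N: n·N = 19565.
Equal, so N lies in the plane and all four are coplanar.

Yes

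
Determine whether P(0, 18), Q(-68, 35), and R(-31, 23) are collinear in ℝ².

No

PQ = (-68, 17), PR = (-31, 5).
det[PQ; PR] = (-68)(5) − (17)(-31) = 187.
The determinant is nonzero, so they are not collinear.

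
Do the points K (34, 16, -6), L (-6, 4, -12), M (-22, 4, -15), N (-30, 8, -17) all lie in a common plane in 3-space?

Yes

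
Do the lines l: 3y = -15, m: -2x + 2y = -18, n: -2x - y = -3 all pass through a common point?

Yes

Intersecting l and m: solving the 2×2 system gives (x, y) = (4, -5).
Substitute into n: (-2)(4) + (-1)(-5) = -3.
This equals -3, so (4, -5) lies on all three lines and they are concurrent.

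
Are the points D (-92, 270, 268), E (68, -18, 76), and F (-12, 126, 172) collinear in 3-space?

Yes

DE = (160, -288, -192), DF = (80, -144, -96).
DE × DF = (0, 0, 0).
The cross product vanishes, so the three points are collinear.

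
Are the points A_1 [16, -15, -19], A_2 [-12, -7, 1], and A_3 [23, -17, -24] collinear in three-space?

A_1A_2 = (-28, 8, 20), A_1A_3 = (7, -2, -5).
A_1A_2 × A_1A_3 = (0, 0, 0).
The cross product vanishes, so the three points are collinear.

Yes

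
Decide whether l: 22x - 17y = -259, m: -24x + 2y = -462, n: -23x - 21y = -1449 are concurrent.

No

The three lines meet at one point iff the augmented coefficient matrix [aᵢ bᵢ cᵢ] has rank < 3, i.e. its determinant vanishes.
Here the determinant is -9100.
Nonzero, so no common point exists.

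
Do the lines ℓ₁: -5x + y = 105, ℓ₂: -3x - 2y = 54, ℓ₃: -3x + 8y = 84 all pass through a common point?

No

Lines aᵢx + bᵢy = cᵢ with pairwise distinct directions are concurrent exactly when det[aᵢ bᵢ cᵢ] = 0.
Here the determinant is -60.
Nonzero, so no common point exists.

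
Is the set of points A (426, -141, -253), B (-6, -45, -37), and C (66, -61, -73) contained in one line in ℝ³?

Yes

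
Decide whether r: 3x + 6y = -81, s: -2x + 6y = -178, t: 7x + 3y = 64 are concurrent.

No

The three lines meet at one point iff the augmented coefficient matrix [aᵢ bᵢ cᵢ] has rank < 3, i.e. its determinant vanishes.
Here the determinant is -66.
Nonzero, so no common point exists.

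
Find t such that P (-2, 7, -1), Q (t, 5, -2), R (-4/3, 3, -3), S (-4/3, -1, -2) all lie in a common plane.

-5/3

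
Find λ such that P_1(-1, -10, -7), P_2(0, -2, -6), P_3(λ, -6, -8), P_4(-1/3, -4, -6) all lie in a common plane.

0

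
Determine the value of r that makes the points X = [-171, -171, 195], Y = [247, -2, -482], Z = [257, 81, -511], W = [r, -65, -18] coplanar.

-45

The points are coplanar iff XY · (XZ × XW) = 0.
Expanding, this is linear in r: (51290)r + (2308050) = 0.
So r = -45.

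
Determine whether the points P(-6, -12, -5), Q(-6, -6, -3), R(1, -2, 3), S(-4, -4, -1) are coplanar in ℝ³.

The four points are coplanar iff the 3×3 determinant with rows PQ, PR, PS is zero.
Rows: (0, 6, 2), (7, 10, 8), (2, 8, 4).
Expanding along the first row: (0)(-24) − (6)(12) + (2)(36) = 0.
Zero determinant ⇒ coplanar.

Yes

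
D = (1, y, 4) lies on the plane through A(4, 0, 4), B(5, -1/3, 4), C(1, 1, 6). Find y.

1

A normal to the plane is n = AB × AC = (-2/3, -2, 0).
D lies in the plane iff n · AD = 0.
This gives (-2)y + (2) = 0, so y = 1.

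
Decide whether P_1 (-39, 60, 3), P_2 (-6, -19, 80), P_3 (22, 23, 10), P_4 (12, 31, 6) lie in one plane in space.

No

The four points are coplanar iff the 3×3 determinant with rows P_1P_2, P_1P_3, P_1P_4 is zero.
Rows: (33, -79, 77), (61, -37, 7), (51, -29, 3).
Expanding along the first row: (33)(92) − (-79)(-174) + (77)(118) = -1624.
Nonzero ⇒ not coplanar.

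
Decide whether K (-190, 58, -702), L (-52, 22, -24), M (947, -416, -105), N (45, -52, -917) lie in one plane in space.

Yes

The four points are coplanar iff the 3×3 determinant with rows KL, KM, KN is zero.
Rows: (138, -36, 678), (1137, -474, 597), (235, -110, -215).
Expanding along the first row: (138)(167580) − (-36)(-384750) + (678)(-13680) = 0.
Zero determinant ⇒ coplanar.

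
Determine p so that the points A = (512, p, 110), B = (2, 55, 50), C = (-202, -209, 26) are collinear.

715

Direction BC = (-204, -264, -24). From the x-coordinate of A, the parameter along the line is τ = (512 − 2)/(-204) = -5/2.
Then p = 55 + (-5/2)·(-264) = 715.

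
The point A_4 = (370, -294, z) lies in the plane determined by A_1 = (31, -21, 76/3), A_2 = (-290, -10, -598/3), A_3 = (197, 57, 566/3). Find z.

346/3

The plane through A_1, A_2, A_3 has equation (57962/3)x + (45406/3)y − 26864z = -399456.
Substituting A_4: (-26864)z + (8096576/3) = -399456, so z = 346/3.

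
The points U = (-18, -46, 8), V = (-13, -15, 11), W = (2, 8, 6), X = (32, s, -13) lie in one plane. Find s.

Normal to plane UVW: n = (-224, 70, -350); plane equation n·P = -1988.
Requiring n·X = -1988: (70)s + (-2618) = -1988.
So s = 9.

9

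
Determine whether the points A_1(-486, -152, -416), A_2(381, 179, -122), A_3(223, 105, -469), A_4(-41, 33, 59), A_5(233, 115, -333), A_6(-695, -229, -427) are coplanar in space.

Yes

The plane through A_1, A_2, A_3 has normal n = A_1A_2 × A_1A_3 = (-93101, 254397, -11860) and equation n·P = 11512502.
Checking the remaining points: n·A_4 = 11512502, n·A_5 = 11512502, n·A_6 = 11512502.
All equal 11512502, so all 6 points lie in one plane.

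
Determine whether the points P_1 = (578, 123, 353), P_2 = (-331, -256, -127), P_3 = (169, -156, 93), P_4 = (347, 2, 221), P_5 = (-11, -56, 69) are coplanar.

Yes

The plane through P_1, P_2, P_3 has normal n = P_1P_2 × P_1P_3 = (-35380, -40020, 98600) and equation n·P = 9433700.
Checking the remaining points: n·P_4 = 9433700, n·P_5 = 9433700.
All equal 9433700, so all 5 points lie in one plane.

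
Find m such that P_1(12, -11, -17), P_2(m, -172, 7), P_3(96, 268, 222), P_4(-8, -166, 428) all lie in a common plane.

Coplanarity ⇔ det[P_1P_2; P_1P_3; P_1P_4] = 0.
Expanding, this is linear in m: (161200)m + (4674800) = 0.
So m = -29.

-29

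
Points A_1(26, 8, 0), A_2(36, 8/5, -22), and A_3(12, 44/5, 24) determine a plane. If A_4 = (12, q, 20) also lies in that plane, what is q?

4

Coplanarity requires A_1A_2 · (A_1A_3 × A_1A_4) = 0.
A_1A_2 = (10, -32/5, -22), A_1A_3 = (-14, 4/5, 24); the triple product is linear in q with coefficient 68 and constant term -272.
Setting it to zero: q = 4.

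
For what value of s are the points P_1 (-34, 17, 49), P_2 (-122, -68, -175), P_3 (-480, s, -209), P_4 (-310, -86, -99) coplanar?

The points are coplanar iff P_1P_2 · (P_1P_3 × P_1P_4) = 0.
Expanding, this is linear in s: (-48800)s + (-7564000) = 0.
So s = -155.

-155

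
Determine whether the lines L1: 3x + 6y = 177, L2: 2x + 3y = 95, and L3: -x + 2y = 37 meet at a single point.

Lines aᵢx + bᵢy = cᵢ with pairwise distinct directions are concurrent exactly when det[aᵢ bᵢ cᵢ] = 0.
Here the determinant is -12.
Nonzero, so no common point exists.

No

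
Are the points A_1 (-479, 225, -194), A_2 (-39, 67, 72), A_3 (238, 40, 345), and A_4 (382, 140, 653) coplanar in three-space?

A normal to the plane through A_1, A_2, A_3 is n = A_1A_2 × A_1A_3 = (-35952, -46438, 31886).
The plane has equation n·P = 586574. For A_4: n·A_4 = 586574.
Equal, so A_4 lies in the plane and all four are coplanar.

Yes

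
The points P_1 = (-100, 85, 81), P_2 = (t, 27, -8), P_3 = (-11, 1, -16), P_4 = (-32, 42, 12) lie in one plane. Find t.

Normal to plane P_1P_3P_4: n = (1625, -455, 1885); plane equation n·P = -48490.
Requiring n·P_2 = -48490: (1625)t + (-27365) = -48490.
So t = -13.

-13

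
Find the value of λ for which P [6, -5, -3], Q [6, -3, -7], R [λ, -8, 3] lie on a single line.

Collinearity requires PQ × PR = 0; each component is linear in λ.
The y-component gives (-4)λ + (24) = 0, so λ = 6.
The remaining components then also vanish.

6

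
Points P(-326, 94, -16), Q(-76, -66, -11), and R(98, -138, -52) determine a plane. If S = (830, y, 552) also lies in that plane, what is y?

Coplanarity requires PQ · (PR × PS) = 0.
PQ = (250, -160, 5), PR = (424, -232, -36); the triple product is linear in y with coefficient 11120 and constant term 12543360.
Setting it to zero: y = -1128.

-1128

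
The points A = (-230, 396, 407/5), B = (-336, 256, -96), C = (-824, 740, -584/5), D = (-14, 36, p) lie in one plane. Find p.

Coplanarity ⇔ det[AB; AC; AD] = 0.
Expanding, this is linear in p: (-119624)p + (-7297064/5) = 0.
So p = -61/5.

-61/5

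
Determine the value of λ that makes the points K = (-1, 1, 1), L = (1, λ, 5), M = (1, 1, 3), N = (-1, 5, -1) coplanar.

Normal to plane KMN: n = (-8, 4, 8); plane equation n·P = 20.
Requiring n·L = 20: (4)λ + (32) = 20.
So λ = -3.

-3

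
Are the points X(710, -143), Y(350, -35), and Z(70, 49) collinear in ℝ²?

Yes

XY = (-360, 108), XZ = (-640, 192).
Checking proportionality: XZ = 16/9·XY, so the vectors are parallel and the points are collinear.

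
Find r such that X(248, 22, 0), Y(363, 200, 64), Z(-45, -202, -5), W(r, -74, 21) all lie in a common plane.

Normal to plane XYZ: n = (13446, -18177, 26394); plane equation n·P = 2934714.
Requiring n·W = 2934714: (13446)r + (1899372) = 2934714.
So r = 77.

77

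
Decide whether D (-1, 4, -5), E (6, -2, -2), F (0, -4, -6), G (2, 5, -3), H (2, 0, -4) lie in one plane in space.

Yes

The plane through D, E, F has normal n = DE × DF = (30, 10, -50) and equation n·P = 260.
Checking the remaining points: n·G = 260, n·H = 260.
All equal 260, so all 5 points lie in one plane.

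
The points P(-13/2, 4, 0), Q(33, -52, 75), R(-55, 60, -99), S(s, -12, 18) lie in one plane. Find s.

7/2

Normal to plane PQR: n = (1344, 273, -504); plane equation n·X = -7644.
Requiring n·S = -7644: (1344)s + (-12348) = -7644.
So s = 7/2.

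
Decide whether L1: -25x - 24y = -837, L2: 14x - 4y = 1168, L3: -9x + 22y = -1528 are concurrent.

Intersecting L1 and L2: solving the 2×2 system gives (x, y) = (7845/109, -8741/218).
Substitute into L3: (-9)(7845/109) + (22)(-8741/218) = -166756/109.
But L3 requires -1528 ≠ -166756/109, so the three lines have no common point.

No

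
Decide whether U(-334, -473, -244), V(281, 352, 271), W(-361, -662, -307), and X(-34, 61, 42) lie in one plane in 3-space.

The four points are coplanar iff the 3×3 determinant with rows UV, UW, UX is zero.
Rows: (615, 825, 515), (-27, -189, -63), (300, 534, 286).
Expanding along the first row: (615)(-20412) − (825)(11178) + (515)(42282) = 0.
Zero determinant ⇒ coplanar.

Yes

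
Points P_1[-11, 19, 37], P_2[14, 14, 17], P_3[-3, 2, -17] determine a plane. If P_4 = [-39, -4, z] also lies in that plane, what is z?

A normal to the plane is n = P_1P_2 × P_1P_3 = (-70, 1190, -385).
P_4 lies in the plane iff n · P_1P_4 = 0.
This gives (-385)z + (-11165) = 0, so z = -29.

-29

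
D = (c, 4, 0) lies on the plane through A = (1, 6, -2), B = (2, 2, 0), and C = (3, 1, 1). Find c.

3

Coplanarity requires AB · (AC × AD) = 0.
AB = (1, -4, 2), AC = (2, -5, 3); the triple product is linear in c with coefficient -2 and constant term 6.
Setting it to zero: c = 3.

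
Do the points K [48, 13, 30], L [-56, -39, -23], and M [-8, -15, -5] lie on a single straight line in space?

No

KL = (-104, -52, -53), KM = (-56, -28, -35).
KL × KM = (336, -672, 0).
The cross product is nonzero, so the points do not lie on one line.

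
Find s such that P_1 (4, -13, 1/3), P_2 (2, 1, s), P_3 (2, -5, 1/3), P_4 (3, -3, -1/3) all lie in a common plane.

-1/3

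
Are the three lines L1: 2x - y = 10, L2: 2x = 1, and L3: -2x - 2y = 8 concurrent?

No

Lines aᵢx + bᵢy = cᵢ with pairwise distinct directions are concurrent exactly when det[aᵢ bᵢ cᵢ] = 0.
Here the determinant is -18.
Nonzero, so no common point exists.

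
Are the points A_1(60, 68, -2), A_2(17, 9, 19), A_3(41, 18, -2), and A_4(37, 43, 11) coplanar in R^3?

The four points are coplanar iff the 3×3 determinant with rows A_1A_2, A_1A_3, A_1A_4 is zero.
Rows: (-43, -59, 21), (-19, -50, 0), (-23, -25, 13).
Expanding along the first row: (-43)(-650) − (-59)(-247) + (21)(-675) = -798.
Nonzero ⇒ not coplanar.

No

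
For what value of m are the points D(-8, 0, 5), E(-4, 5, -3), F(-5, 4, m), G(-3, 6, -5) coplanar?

Normal to plane DEG: n = (-2, 0, -1); plane equation n·P = 11.
Requiring n·F = 11: (-1)m + (10) = 11.
So m = -1.

-1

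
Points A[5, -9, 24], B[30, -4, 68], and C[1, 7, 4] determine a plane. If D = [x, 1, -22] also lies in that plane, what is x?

Coplanarity requires AB · (AC × AD) = 0.
AB = (25, 5, 44), AC = (-4, 16, -20); the triple product is linear in x with coefficient -804 and constant term -12060.
Setting it to zero: x = -15.

-15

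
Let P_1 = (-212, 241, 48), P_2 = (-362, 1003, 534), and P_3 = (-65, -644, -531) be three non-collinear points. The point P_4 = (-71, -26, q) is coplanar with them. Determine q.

A normal to the plane is n = P_1P_2 × P_1P_3 = (-11088, -15408, 20736).
P_4 lies in the plane iff n · P_1P_4 = 0.
This gives (20736)q + (1555200) = 0, so q = -75.

-75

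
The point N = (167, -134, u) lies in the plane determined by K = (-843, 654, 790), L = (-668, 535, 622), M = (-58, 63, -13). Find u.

-267

The plane through K, L, M has equation −3731x + 8645y − 10010z = 891163.
Substituting N: (-10010)u + (-1781507) = 891163, so u = -267.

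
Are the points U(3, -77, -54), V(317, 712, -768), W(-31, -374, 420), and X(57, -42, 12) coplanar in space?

Yes

With U as base: UV = (314, 789, -714), UW = (-34, -297, 474), UX = (54, 35, 66).
UW × UX = (-36192, 27840, 14848).
UV · (UW × UX) = 0.
The scalar triple product vanishes, so the four points are coplanar.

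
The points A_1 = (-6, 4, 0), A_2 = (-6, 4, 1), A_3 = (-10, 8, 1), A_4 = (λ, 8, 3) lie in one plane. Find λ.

Normal to plane A_1A_2A_3: n = (-4, -4, 0); plane equation n·P = 8.
Requiring n·A_4 = 8: (-4)λ + (-32) = 8.
So λ = -10.

-10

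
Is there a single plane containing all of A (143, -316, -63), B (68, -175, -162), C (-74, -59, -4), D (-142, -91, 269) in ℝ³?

No

The four points are coplanar iff the 3×3 determinant with rows AB, AC, AD is zero.
Rows: (-75, 141, -99), (-217, 257, 59), (-285, 225, 332).
Expanding along the first row: (-75)(72049) − (141)(-55229) + (-99)(24420) = -33966.
Nonzero ⇒ not coplanar.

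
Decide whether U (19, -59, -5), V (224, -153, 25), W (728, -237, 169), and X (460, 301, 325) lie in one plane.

With U as base: UV = (205, -94, 30), UW = (709, -178, 174), UX = (441, 360, 330).
UW × UX = (-121380, -157236, 333738).
UV · (UW × UX) = -90576.
Since -90576 ≠ 0, the four points are not coplanar.

No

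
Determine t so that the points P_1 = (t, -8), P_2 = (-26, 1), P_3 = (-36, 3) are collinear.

The three points are collinear iff det[P_1P_2; P_1P_3] = 0.
This determinant is linear in t: (-2)t + (38) = 0, so t = 19.

19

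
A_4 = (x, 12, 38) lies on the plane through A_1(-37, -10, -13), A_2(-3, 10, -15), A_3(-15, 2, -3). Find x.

8

A normal to the plane is n = A_1A_2 × A_1A_3 = (224, -384, -32).
A_4 lies in the plane iff n · A_1A_4 = 0.
This gives (224)x + (-1792) = 0, so x = 8.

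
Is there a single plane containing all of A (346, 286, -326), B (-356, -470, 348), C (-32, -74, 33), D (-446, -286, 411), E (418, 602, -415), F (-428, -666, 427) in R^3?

The plane through A, B, C has normal n = AB × AC = (-28764, -2754, -33048) and equation n·P = 33660.
Checking the remaining points: n·D = 33660, n·E = 33660, n·F = 33660.
All equal 33660, so all 6 points lie in one plane.

Yes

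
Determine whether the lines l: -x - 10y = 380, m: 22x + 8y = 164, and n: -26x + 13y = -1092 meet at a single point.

No

Intersecting l and m: solving the 2×2 system gives (x, y) = (1170/53, -2131/53).
Substitute into n: (-26)(1170/53) + (13)(-2131/53) = -58123/53.
But n requires -1092 ≠ -58123/53, so the three lines have no common point.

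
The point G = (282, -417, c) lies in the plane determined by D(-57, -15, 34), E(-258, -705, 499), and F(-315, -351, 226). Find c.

403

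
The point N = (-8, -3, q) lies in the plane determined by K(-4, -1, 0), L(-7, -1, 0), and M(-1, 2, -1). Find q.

2/3

The plane through K, L, M has equation −3y − 9z = 3.
Substituting N: (-9)q + (9) = 3, so q = 2/3.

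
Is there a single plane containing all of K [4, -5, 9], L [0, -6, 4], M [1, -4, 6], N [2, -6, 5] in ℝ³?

No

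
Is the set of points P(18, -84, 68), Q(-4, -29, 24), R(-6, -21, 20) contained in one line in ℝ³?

PQ = (-22, 55, -44), PR = (-24, 63, -48).
Comparing components 2 and 3: (55)(-48) − (-44)(63) = 132 ≠ 0, so PQ and PR are not parallel and the points are not collinear.

No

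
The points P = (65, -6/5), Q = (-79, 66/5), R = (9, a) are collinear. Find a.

22/5

The three points are collinear iff det[PQ; PR] = 0.
This determinant is linear in a: (-144)a + (3168/5) = 0, so a = 22/5.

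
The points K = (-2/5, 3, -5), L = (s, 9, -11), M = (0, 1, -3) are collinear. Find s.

-8/5

Direction KM = (2/5, -2, 2). From the y-coordinate of L, the parameter along the line is τ = (9 − 3)/(-2) = -3.
Then s = (-2/5) + (-3)·(2/5) = -8/5.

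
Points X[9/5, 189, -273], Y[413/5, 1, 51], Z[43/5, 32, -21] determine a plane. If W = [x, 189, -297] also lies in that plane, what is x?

-383/5

A normal to the plane is n = XY × XZ = (3492, -90792/5, -57036/5).
W lies in the plane iff n · XW = 0.
This gives (3492)x + (1337436/5) = 0, so x = -383/5.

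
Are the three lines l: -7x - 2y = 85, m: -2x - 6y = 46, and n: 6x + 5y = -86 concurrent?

Intersecting l and m: solving the 2×2 system gives (x, y) = (-11, -4).
Substitute into n: (6)(-11) + (5)(-4) = -86.
This equals -86, so (-11, -4) lies on all three lines and they are concurrent.

Yes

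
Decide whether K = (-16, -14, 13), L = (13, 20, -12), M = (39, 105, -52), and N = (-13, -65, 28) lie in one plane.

The four points are coplanar iff the 3×3 determinant with rows KL, KM, KN is zero.
Rows: (29, 34, -25), (55, 119, -65), (3, -51, 15).
Expanding along the first row: (29)(-1530) − (34)(1020) + (-25)(-3162) = 0.
Zero determinant ⇒ coplanar.

Yes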